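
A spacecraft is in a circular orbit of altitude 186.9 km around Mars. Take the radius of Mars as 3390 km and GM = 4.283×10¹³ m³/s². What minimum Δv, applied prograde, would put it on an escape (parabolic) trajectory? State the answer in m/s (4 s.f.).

Δv ≈ 1433 m/s

r = 3390 + 186.9 = 3576.9 km = 3.5769×10⁶ m.
Circular speed v_c = √(μ/r) = 3460 m/s.
Escape speed v_esc = √(2μ/r) = √2 × v_c = 4894 m/s.
Δv = v_esc − v_c = 1433 m/s.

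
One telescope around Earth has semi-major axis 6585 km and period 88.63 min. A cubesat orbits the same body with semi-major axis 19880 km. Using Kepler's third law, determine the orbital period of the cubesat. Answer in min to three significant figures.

T₂ ≈ 465 min

Kepler's third law: T² ∝ a³, so T₂ = T₁ (a₂/a₁)^(3/2).
a₂/a₁ = 3.019, (a₂/a₁)^(3/2) = 5.246.
T₂ = 88.63 × 5.246 = 464.9 min.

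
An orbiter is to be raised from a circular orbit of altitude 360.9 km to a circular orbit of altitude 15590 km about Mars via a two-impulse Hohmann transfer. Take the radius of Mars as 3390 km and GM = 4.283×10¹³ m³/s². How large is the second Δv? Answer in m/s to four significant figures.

r₁ = 3390 + 360.9 = 3750.9 km = 3.7509×10⁶ m.
r₂ = 3390 + 15590 = 18980 km = 1.8980×10⁷ m.
Transfer ellipse a_t = (r₁ + r₂)/2 = 1.137×10⁷ m.
At r₁: circular v_c1 = √(μ/r₁) = 3379 m/s; transfer-periapsis v_p = √[μ(2/r₁ − 1/a_t)] = 4367 m/s.
At r₂: circular v_c2 = √(μ/r₂) = 1502 m/s; transfer-apoapsis v_a = √[μ(2/r₂ − 1/a_t)] = 863.0 m/s.
Δv₂ = v_c2 − v_a = 639.2 m/s.

Δv ≈ 639.2 m/s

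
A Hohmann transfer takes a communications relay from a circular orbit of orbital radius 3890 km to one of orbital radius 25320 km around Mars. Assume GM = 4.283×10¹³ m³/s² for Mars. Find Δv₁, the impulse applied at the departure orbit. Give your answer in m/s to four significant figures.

Δv ≈ 1051 m/s

r₁ = 3890 km = 3.890×10⁶ m.
r₂ = 25320 km = 2.532×10⁷ m.
Transfer ellipse a_t = (r₁ + r₂)/2 = 1.460×10⁷ m.
At r₁: circular v_c1 = √(μ/r₁) = 3318 m/s; transfer-periapsis v_p = √[μ(2/r₁ − 1/a_t)] = 4369 m/s.
Δv₁ = v_p − v_c1 = 1051 m/s.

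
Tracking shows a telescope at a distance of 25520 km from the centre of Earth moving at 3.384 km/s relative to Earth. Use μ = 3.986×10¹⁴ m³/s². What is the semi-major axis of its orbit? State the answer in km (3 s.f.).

r = 2.552×10⁷ m.
Vis-viva rearranged: 1/a = 2/r − v²/μ = 7.837×10⁻⁸ − 2.873×10⁻⁸ = 4.964×10⁻⁸ m⁻¹.
a = 2.014×10⁷ m = 20145 km.

a ≈ 20100 km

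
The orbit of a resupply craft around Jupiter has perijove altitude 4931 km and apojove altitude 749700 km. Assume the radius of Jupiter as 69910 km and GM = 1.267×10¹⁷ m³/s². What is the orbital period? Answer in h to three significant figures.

r_p = 69910 + 4931 = 74841 km = 7.4841×10⁷ m.
r_a = 69910 + 749700 = 819610 km = 8.1961×10⁸ m.
Semi-major axis a = (r_p + r_a)/2 = (74841 + 8.1961×10⁵)/2 = 4.4723×10⁵ km = 4.472×10⁸ m.
By Kepler's third law T = 2π√(a³/μ) = 2π × 2.657×10⁴ = 1.669×10⁵ s.
= 46.37 h.

T ≈ 46.4 h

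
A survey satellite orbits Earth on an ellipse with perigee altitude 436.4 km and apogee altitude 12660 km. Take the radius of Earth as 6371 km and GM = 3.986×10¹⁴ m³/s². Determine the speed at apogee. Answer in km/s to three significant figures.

r_p = 6371 + 436.4 = 6807.4 km = 6.8074×10⁶ m.
r_a = 6371 + 12660 = 19031 km = 1.9031×10⁷ m.
Semi-major axis a = (r_p + r_a)/2 = 12919 km = 1.292×10⁷ m.
Vis-viva: v² = μ(2/r − 1/a) = 3.986×10¹⁴ × (1.051×10⁻⁷ − 7.740×10⁻⁸) = 1.104×10⁷ m²/s².
v = 3322 m/s = 3.322 km/s.

v ≈ 3.32 km/s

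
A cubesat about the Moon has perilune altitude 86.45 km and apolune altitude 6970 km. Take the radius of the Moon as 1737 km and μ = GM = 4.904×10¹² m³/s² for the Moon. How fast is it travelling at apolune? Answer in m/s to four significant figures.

r_p = 1737 + 86.45 = 1823.5 km = 1.8234×10⁶ m.
r_a = 1737 + 6970 = 8707.0 km = 8.7070×10⁶ m.
Semi-major axis a = (r_p + r_a)/2 = 5265.2 km = 5.265×10⁶ m.
Vis-viva: v² = μ(2/r − 1/a) = 4.904×10¹² × (2.297×10⁻⁷ − 1.899×10⁻⁷) = 1.951×10⁵ m²/s².
v = 441.7 m/s.

v ≈ 441.7 m/s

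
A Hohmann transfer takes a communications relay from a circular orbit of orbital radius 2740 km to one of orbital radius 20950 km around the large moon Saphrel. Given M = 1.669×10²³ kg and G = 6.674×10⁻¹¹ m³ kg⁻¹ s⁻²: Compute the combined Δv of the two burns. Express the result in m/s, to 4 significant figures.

Δv_total ≈ 1044 m/s

μ = GM = 6.674×10⁻¹¹ × 1.669×10²³ = 1.114×10¹³ m³/s².
r₁ = 2740 km = 2.740×10⁶ m.
r₂ = 20950 km = 2.095×10⁷ m.
Transfer ellipse a_t = (r₁ + r₂)/2 = 1.184×10⁷ m.
At r₁: circular v_c1 = √(μ/r₁) = 2016 m/s; transfer-periapsis v_p = √[μ(2/r₁ − 1/a_t)] = 2681 m/s.
Δv₁ = v_p − v_c1 = 665.2 m/s.
At r₂: circular v_c2 = √(μ/r₂) = 729.2 m/s; transfer-apoapsis v_a = √[μ(2/r₂ − 1/a_t)] = 350.7 m/s.
Δv₂ = v_c2 − v_a = 378.5 m/s.
Total Δv = Δv₁ + Δv₂ = 1044 m/s.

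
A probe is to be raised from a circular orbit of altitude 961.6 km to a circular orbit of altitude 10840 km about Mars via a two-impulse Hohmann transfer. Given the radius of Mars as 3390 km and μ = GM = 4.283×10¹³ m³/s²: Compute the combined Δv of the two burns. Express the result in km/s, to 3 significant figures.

Δv_total ≈ 1.29 km/s

r₁ = 3390 + 961.6 = 4351.6 km = 4.3516×10⁶ m.
r₂ = 3390 + 10840 = 14230 km = 1.4230×10⁷ m.
Transfer ellipse a_t = (r₁ + r₂)/2 = 9.291×10⁶ m.
At r₁: circular v_c1 = √(μ/r₁) = 3137 m/s; transfer-periapsis v_p = √[μ(2/r₁ − 1/a_t)] = 3883 m/s.
Δv₁ = v_p − v_c1 = 745.4 m/s.
At r₂: circular v_c2 = √(μ/r₂) = 1735 m/s; transfer-apoapsis v_a = √[μ(2/r₂ − 1/a_t)] = 1187 m/s.
Δv₂ = v_c2 − v_a = 547.6 m/s.
Total Δv = Δv₁ + Δv₂ = 1293 m/s = 1.293 km/s.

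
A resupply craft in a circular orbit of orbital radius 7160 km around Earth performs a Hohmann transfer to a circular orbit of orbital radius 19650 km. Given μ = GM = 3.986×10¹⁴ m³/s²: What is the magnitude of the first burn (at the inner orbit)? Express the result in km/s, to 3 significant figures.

r₁ = 7160 km = 7.160×10⁶ m.
r₂ = 19650 km = 1.965×10⁷ m.
Transfer ellipse a_t = (r₁ + r₂)/2 = 1.340×10⁷ m.
At r₁: circular v_c1 = √(μ/r₁) = 7461 m/s; transfer-perigee v_p = √[μ(2/r₁ − 1/a_t)] = 9034 m/s.
Δv₁ = v_p − v_c1 = 1572 m/s.
= 1.572 km/s.

Δv ≈ 1.57 km/s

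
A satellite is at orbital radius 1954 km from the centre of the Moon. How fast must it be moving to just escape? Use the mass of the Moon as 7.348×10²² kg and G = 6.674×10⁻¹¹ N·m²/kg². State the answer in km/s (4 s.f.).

v_esc ≈ 2.240 km/s

μ = GM = 6.674×10⁻¹¹ × 7.348×10²² = 4.904×10¹² m³/s².
r = 1954 km = 1.954×10⁶ m.
Escape speed v_esc = √(2μ/r) = √(2 × 4.904×10¹² / 1.954×10⁶) = √(5.020×10⁶) = 2240 m/s.
= 2.240 km/s.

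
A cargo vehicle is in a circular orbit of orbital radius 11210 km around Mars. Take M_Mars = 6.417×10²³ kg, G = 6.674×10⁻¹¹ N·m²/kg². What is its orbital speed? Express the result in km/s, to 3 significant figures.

v ≈ 1.95 km/s

μ = GM = 6.674×10⁻¹¹ × 6.417×10²³ = 4.283×10¹³ m³/s².
r = 11210 km = 1.121×10⁷ m.
For a circular orbit v = √(μ/r) = √(4.283×10¹³ / 1.121×10⁷) = √(3.820×10⁶) = 1955 m/s.
That is 1.955 km/s.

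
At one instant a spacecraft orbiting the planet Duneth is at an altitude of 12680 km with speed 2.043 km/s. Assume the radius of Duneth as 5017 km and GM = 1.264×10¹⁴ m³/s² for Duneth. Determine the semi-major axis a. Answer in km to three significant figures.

r = 5017 + 12680 = 17697 km = 1.770×10⁷ m.
Vis-viva rearranged: 1/a = 2/r − v²/μ = 1.130×10⁻⁷ − 3.302×10⁻⁸ = 7.999×10⁻⁸ m⁻¹.
a = 1.250×10⁷ m = 12501 km.

a ≈ 12500 km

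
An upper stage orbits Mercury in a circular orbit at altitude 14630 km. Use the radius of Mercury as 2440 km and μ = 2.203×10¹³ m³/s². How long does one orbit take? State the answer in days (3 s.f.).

r = 2440 + 14630 = 17070 km = 1.7070×10⁷ m.
Kepler's third law: T = 2π√(r³/μ) = 2π√((1.707×10⁷)³ / 2.203×10¹³).
r³/μ = 2.258×10⁸ s², so T = 2π × 1.503×10⁴ = 9.441×10⁴ s.
Converting: 9.441×10⁴ s ÷ 86400 = 1.093 days.

T ≈ 1.09 days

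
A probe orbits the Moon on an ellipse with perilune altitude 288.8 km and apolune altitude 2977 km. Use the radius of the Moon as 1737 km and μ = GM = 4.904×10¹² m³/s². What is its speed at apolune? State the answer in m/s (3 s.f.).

v ≈ 791 m/s

r_p = 1737 + 288.8 = 2025.8 km = 2.0258×10⁶ m.
r_a = 1737 + 2977 = 4714.0 km = 4.7140×10⁶ m.
Semi-major axis a = (r_p + r_a)/2 = 3369.9 km = 3.370×10⁶ m.
Vis-viva: v² = μ(2/r − 1/a) = 4.904×10¹² × (4.243×10⁻⁷ − 2.967×10⁻⁷) = 6.254×10⁵ m²/s².
v = 790.8 m/s.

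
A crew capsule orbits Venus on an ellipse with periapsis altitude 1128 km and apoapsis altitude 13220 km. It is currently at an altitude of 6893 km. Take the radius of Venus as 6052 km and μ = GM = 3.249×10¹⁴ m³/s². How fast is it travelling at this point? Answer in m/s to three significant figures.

r_p = 6052 + 1128 = 7180.0 km = 7.1800×10⁶ m.
r_a = 6052 + 13220 = 19272 km = 1.9272×10⁷ m.
r = 6052 + 6893 = 12945 km = 1.294×10⁷ m.
Semi-major axis a = (r_p + r_a)/2 = 13226 km = 1.323×10⁷ m.
Vis-viva: v² = μ(2/r − 1/a) = 3.249×10¹⁴ × (1.545×10⁻⁷ − 7.561×10⁻⁸) = 2.563×10⁷ m²/s².
v = 5063 m/s.

v ≈ 5060 m/s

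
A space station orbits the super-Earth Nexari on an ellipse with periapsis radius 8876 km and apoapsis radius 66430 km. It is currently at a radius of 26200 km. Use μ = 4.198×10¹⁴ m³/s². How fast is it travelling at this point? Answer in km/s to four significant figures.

v ≈ 4.571 km/s

Semi-major axis a = (r_p + r_a)/2 = 37653 km = 3.765×10⁷ m.
Vis-viva: v² = μ(2/r − 1/a) = 4.198×10¹⁴ × (7.634×10⁻⁸ − 2.656×10⁻⁸) = 2.090×10⁷ m²/s².
v = 4571 m/s = 4.571 km/s.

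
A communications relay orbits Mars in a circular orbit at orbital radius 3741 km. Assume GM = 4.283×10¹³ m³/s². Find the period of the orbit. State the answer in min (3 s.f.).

r = 3741 km = 3.741×10⁶ m.
Kepler's third law: T = 2π√(r³/μ) = 2π√((3.741×10⁶)³ / 4.283×10¹³).
r³/μ = 1.222×10⁶ s², so T = 2π × 1.106×10³ = 6.947×10³ s.
Converting: 6.947×10³ s ÷ 60.00 = 115.8 min.

T ≈ 116 min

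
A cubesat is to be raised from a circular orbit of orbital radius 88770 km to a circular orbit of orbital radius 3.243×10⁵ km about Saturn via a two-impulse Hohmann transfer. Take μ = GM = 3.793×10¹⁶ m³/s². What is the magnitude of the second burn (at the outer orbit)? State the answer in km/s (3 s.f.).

r₁ = 88770 km = 8.877×10⁷ m.
r₂ = 3.243×10⁵ km = 3.243×10⁸ m.
Transfer ellipse a_t = (r₁ + r₂)/2 = 2.065×10⁸ m.
At r₁: circular v_c1 = √(μ/r₁) = 20670 m/s; transfer-perikrone v_p = √[μ(2/r₁ − 1/a_t)] = 25900 m/s.
At r₂: circular v_c2 = √(μ/r₂) = 10810 m/s; transfer-apokrone v_a = √[μ(2/r₂ − 1/a_t)] = 7090 m/s.
Δv₂ = v_c2 − v_a = 3725 m/s.
= 3.725 km/s.

Δv ≈ 3.72 km/s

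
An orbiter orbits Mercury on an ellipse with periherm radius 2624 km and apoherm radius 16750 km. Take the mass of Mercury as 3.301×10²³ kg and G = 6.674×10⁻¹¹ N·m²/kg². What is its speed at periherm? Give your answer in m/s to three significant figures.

v ≈ 3810 m/s

μ = GM = 6.674×10⁻¹¹ × 3.301×10²³ = 2.203×10¹³ m³/s².
Semi-major axis a = (r_p + r_a)/2 = 9687.0 km = 9.687×10⁶ m.
Vis-viva: v² = μ(2/r − 1/a) = 2.203×10¹³ × (7.622×10⁻⁷ − 1.032×10⁻⁷) = 1.452×10⁷ m²/s².
v = 3810 m/s.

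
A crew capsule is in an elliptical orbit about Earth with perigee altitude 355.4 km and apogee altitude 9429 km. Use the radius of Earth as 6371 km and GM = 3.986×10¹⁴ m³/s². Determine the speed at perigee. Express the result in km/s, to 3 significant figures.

v ≈ 9.12 km/s

r_p = 6371 + 355.4 = 6726.4 km = 6.7264×10⁶ m.
r_a = 6371 + 9429 = 15800 km = 1.5800×10⁷ m.
Semi-major axis a = (r_p + r_a)/2 = 11263 km = 1.126×10⁷ m.
Vis-viva: v² = μ(2/r − 1/a) = 3.986×10¹⁴ × (2.973×10⁻⁷ − 8.878×10⁻⁸) = 8.313×10⁷ m²/s².
v = 9117 m/s = 9.117 km/s.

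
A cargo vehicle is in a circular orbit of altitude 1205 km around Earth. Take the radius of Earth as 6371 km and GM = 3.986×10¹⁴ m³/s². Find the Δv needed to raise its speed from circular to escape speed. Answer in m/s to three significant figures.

Δv ≈ 3000 m/s

r = 6371 + 1205 = 7576.0 km = 7.5760×10⁶ m.
Circular speed v_c = √(μ/r) = 7254 m/s.
Escape speed v_esc = √(2μ/r) = √2 × v_c = 10260 m/s.
Δv = v_esc − v_c = 3005 m/s.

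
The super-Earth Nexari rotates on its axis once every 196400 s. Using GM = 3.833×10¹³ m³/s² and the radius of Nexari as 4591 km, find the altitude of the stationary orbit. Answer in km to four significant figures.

A synchronous orbit has period T, so by Kepler's third law a = (μT²/4π²)^(1/3).
μT²/4π² = 3.833×10¹³ × (1.964×10⁵)² / 39.48 = 3.745×10²² m³.
a = 3.346×10⁷ m = 33457 km.
Altitude h = a − R = 33457 − 4591 = 28866 km.

h_sync ≈ 28870 km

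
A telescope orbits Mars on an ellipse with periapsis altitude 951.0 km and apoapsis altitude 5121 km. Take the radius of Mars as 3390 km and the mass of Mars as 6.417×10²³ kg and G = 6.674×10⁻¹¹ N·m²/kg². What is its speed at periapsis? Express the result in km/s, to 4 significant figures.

μ = GM = 6.674×10⁻¹¹ × 6.417×10²³ = 4.283×10¹³ m³/s².
r_p = 3390 + 951.0 = 4341.0 km = 4.3410×10⁶ m.
r_a = 3390 + 5121 = 8511.0 km = 8.5110×10⁶ m.
Semi-major axis a = (r_p + r_a)/2 = 6426.0 km = 6.426×10⁶ m.
Vis-viva: v² = μ(2/r − 1/a) = 4.283×10¹³ × (4.607×10⁻⁷ − 1.556×10⁻⁷) = 1.307×10⁷ m²/s².
v = 3615 m/s = 3.615 km/s.

v ≈ 3.615 km/s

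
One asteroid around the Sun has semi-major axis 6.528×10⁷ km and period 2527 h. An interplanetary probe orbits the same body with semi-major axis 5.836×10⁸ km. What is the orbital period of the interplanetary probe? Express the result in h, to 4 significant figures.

T₂ ≈ 67550 h

Kepler's third law: T² ∝ a³, so T₂ = T₁ (a₂/a₁)^(3/2).
a₂/a₁ = 8.940, (a₂/a₁)^(3/2) = 26.73.
T₂ = 2527 × 26.73 = 67550 h.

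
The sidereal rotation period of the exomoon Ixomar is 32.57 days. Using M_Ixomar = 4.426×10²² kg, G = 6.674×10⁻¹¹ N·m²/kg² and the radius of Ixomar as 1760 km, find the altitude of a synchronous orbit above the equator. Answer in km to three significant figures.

h_sync ≈ 82200 km

μ = GM = 6.674×10⁻¹¹ × 4.426×10²² = 2.954×10¹² m³/s².
T = 32.57 days = 2.814×10⁶ s.
A synchronous orbit has period T, so by Kepler's third law a = (μT²/4π²)^(1/3).
μT²/4π² = 2.954×10¹² × (2.814×10⁶)² / 39.48 = 5.925×10²³ m³.
a = 8.399×10⁷ m = 83991 km.
Altitude h = a − R = 83991 − 1760 = 82231 km.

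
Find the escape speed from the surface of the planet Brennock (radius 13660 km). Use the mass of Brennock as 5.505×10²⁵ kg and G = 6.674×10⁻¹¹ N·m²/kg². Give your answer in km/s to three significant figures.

v_esc ≈ 23.2 km/s

μ = GM = 6.674×10⁻¹¹ × 5.505×10²⁵ = 3.674×10¹⁵ m³/s².
r = R = 1.366×10⁷ m.
Escape speed v_esc = √(2μ/r) = √(2 × 3.674×10¹⁵ / 1.366×10⁷) = √(5.379×10⁸) = 23190 m/s.
= 23.19 km/s.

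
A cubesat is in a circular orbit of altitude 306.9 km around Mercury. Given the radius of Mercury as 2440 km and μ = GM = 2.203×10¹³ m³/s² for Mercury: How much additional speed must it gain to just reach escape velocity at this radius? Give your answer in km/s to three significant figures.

r = 2440 + 306.9 = 2746.9 km = 2.7469×10⁶ m.
Circular speed v_c = √(μ/r) = 2832 m/s.
Escape speed v_esc = √(2μ/r) = √2 × v_c = 4005 m/s.
Δv = v_esc − v_c = 1173 m/s = 1.173 km/s.

Δv ≈ 1.17 km/s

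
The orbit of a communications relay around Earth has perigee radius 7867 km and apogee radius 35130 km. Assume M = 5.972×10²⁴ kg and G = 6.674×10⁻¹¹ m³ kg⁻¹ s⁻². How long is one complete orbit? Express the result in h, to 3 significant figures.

μ = GM = 6.674×10⁻¹¹ × 5.972×10²⁴ = 3.986×10¹⁴ m³/s².
Semi-major axis a = (r_p + r_a)/2 = (7867.0 + 35130)/2 = 21498 km = 2.150×10⁷ m.
By Kepler's third law T = 2π√(a³/μ) = 2π × 4.993×10³ = 3.137×10⁴ s.
= 8.714 h.

T ≈ 8.71 h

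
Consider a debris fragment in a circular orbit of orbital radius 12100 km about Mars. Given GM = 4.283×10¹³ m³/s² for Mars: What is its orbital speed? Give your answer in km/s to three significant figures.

r = 12100 km = 1.210×10⁷ m.
For a circular orbit v = √(μ/r) = √(4.283×10¹³ / 1.210×10⁷) = √(3.540×10⁶) = 1881 m/s.
That is 1.881 km/s.

v ≈ 1.88 km/s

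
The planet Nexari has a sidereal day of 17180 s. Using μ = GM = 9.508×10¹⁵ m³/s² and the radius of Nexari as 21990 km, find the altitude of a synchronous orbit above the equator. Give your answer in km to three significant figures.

h_sync ≈ 19400 km

A synchronous orbit has period T, so by Kepler's third law a = (μT²/4π²)^(1/3).
μT²/4π² = 9.508×10¹⁵ × (1.718×10⁴)² / 39.48 = 7.108×10²² m³.
a = 4.142×10⁷ m = 41425 km.
Altitude h = a − R = 41425 − 21990 = 19435 km.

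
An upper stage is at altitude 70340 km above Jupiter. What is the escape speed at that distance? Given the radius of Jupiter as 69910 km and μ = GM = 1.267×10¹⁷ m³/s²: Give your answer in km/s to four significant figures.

v_esc ≈ 42.51 km/s

r = 69910 + 70340 = 140250 km = 1.4025×10⁸ m.
Escape speed v_esc = √(2μ/r) = √(2 × 1.267×10¹⁷ / 1.402×10⁸) = √(1.807×10⁹) = 42510 m/s.
= 42.51 km/s.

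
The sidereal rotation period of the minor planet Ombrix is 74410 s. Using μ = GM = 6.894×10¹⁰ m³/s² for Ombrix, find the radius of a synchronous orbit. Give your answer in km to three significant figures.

r_sync ≈ 2130 km

A synchronous orbit has period T, so by Kepler's third law a = (μT²/4π²)^(1/3).
μT²/4π² = 6.894×10¹⁰ × (7.441×10⁴)² / 39.48 = 9.669×10¹⁸ m³.
a = 2.130×10⁶ m = 2130.4 km.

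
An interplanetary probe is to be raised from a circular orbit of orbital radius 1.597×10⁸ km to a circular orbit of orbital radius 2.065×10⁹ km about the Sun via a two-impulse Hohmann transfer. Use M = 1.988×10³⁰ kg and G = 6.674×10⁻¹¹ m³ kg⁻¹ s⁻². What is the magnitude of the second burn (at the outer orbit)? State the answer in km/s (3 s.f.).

Δv ≈ 4.98 km/s

μ = GM = 6.674×10⁻¹¹ × 1.988×10³⁰ = 1.327×10²⁰ m³/s².
r₁ = 1.597×10⁸ km = 1.597×10¹¹ m.
r₂ = 2.065×10⁹ km = 2.065×10¹² m.
Transfer ellipse a_t = (r₁ + r₂)/2 = 1.112×10¹² m.
At r₁: circular v_c1 = √(μ/r₁) = 28820 m/s; transfer-perihelion v_p = √[μ(2/r₁ − 1/a_t)] = 39270 m/s.
At r₂: circular v_c2 = √(μ/r₂) = 8016 m/s; transfer-aphelion v_a = √[μ(2/r₂ − 1/a_t)] = 3037 m/s.
Δv₂ = v_c2 − v_a = 4978 m/s.
= 4.978 km/s.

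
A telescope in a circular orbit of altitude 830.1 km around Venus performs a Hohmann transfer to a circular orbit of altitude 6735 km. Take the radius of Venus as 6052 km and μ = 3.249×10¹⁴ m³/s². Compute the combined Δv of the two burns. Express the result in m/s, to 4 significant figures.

Δv_total ≈ 1788 m/s

r₁ = 6052 + 830.1 = 6882.1 km = 6.8821×10⁶ m.
r₂ = 6052 + 6735 = 12787 km = 1.2787×10⁷ m.
Transfer ellipse a_t = (r₁ + r₂)/2 = 9.835×10⁶ m.
At r₁: circular v_c1 = √(μ/r₁) = 6871 m/s; transfer-periapsis v_p = √[μ(2/r₁ − 1/a_t)] = 7835 m/s.
Δv₁ = v_p − v_c1 = 963.8 m/s.
At r₂: circular v_c2 = √(μ/r₂) = 5041 m/s; transfer-apoapsis v_a = √[μ(2/r₂ − 1/a_t)] = 4217 m/s.
Δv₂ = v_c2 − v_a = 824.0 m/s.
Total Δv = Δv₁ + Δv₂ = 1788 m/s.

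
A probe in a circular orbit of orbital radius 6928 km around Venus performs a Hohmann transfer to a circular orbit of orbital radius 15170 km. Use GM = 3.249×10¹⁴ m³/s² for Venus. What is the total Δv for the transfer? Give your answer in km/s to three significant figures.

r₁ = 6928 km = 6.928×10⁶ m.
r₂ = 15170 km = 1.517×10⁷ m.
Transfer ellipse a_t = (r₁ + r₂)/2 = 1.105×10⁷ m.
At r₁: circular v_c1 = √(μ/r₁) = 6848 m/s; transfer-periapsis v_p = √[μ(2/r₁ − 1/a_t)] = 8024 m/s.
Δv₁ = v_p − v_c1 = 1176 m/s.
At r₂: circular v_c2 = √(μ/r₂) = 4628 m/s; transfer-apoapsis v_a = √[μ(2/r₂ − 1/a_t)] = 3665 m/s.
Δv₂ = v_c2 − v_a = 963.3 m/s.
Total Δv = Δv₁ + Δv₂ = 2139 m/s = 2.139 km/s.

Δv_total ≈ 2.14 km/s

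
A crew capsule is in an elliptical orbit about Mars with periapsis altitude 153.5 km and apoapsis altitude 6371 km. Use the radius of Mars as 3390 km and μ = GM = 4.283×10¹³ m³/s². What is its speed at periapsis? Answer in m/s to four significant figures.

r_p = 3390 + 153.5 = 3543.5 km = 3.5435×10⁶ m.
r_a = 3390 + 6371 = 9761.0 km = 9.7610×10⁶ m.
Semi-major axis a = (r_p + r_a)/2 = 6652.2 km = 6.652×10⁶ m.
Vis-viva: v² = μ(2/r − 1/a) = 4.283×10¹³ × (5.644×10⁻⁷ − 1.503×10⁻⁷) = 1.774×10⁷ m²/s².
v = 4211 m/s.

v ≈ 4211 m/s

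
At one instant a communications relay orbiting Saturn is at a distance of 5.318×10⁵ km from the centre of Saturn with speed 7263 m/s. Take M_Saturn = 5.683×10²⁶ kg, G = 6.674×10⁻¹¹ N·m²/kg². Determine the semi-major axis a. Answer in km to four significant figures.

a ≈ 4.219×10⁵ km

μ = GM = 6.674×10⁻¹¹ × 5.683×10²⁶ = 3.793×10¹⁶ m³/s².
r = 5.318×10⁸ m.
Vis-viva rearranged: 1/a = 2/r − v²/μ = 3.761×10⁻⁹ − 1.391×10⁻⁹ = 2.370×10⁻⁹ m⁻¹.
a = 4.219×10⁸ m = 4.2194×10⁵ km.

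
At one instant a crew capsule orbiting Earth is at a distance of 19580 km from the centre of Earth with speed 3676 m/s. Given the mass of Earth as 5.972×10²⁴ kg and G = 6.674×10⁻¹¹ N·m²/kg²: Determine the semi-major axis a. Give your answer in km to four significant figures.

a ≈ 14650 km

μ = GM = 6.674×10⁻¹¹ × 5.972×10²⁴ = 3.986×10¹⁴ m³/s².
r = 1.958×10⁷ m.
Specific orbital energy ε = v²/2 − μ/r = (3676)²/2 − 3.986×10¹⁴/1.958×10⁷ = -1.360×10⁷ J/kg.
Since ε = −μ/(2a), a = −μ/(2ε) = 1.465×10⁷ m = 14654 km.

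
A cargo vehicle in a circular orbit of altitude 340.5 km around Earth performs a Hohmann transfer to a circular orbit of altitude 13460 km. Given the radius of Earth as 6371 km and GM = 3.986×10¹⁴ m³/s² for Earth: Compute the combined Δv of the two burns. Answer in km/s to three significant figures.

Δv_total ≈ 3.01 km/s

r₁ = 6371 + 340.5 = 6711.5 km = 6.7115×10⁶ m.
r₂ = 6371 + 13460 = 19831 km = 1.9831×10⁷ m.
Transfer ellipse a_t = (r₁ + r₂)/2 = 1.327×10⁷ m.
At r₁: circular v_c1 = √(μ/r₁) = 7707 m/s; transfer-perigee v_p = √[μ(2/r₁ − 1/a_t)] = 9421 m/s.
Δv₁ = v_p − v_c1 = 1714 m/s.
At r₂: circular v_c2 = √(μ/r₂) = 4483 m/s; transfer-apogee v_a = √[μ(2/r₂ − 1/a_t)] = 3188 m/s.
Δv₂ = v_c2 − v_a = 1295 m/s.
Total Δv = Δv₁ + Δv₂ = 3009 m/s = 3.009 km/s.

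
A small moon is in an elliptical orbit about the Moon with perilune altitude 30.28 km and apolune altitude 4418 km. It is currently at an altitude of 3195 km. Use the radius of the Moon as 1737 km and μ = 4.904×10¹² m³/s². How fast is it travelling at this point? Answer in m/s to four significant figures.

v ≈ 866.4 m/s

r_p = 1737 + 30.28 = 1767.3 km = 1.7673×10⁶ m.
r_a = 1737 + 4418 = 6155.0 km = 6.1550×10⁶ m.
r = 1737 + 3195 = 4932.0 km = 4.932×10⁶ m.
Semi-major axis a = (r_p + r_a)/2 = 3961.1 km = 3.961×10⁶ m.
Vis-viva: v² = μ(2/r − 1/a) = 4.904×10¹² × (4.055×10⁻⁷ − 2.525×10⁻⁷) = 7.506×10⁵ m²/s².
v = 866.4 m/s.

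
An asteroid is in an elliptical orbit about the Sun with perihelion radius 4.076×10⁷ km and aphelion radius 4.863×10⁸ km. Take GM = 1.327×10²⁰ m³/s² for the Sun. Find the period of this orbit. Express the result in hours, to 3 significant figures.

T ≈ 20500 hours

Semi-major axis a = (r_p + r_a)/2 = (4.0760×10⁷ + 4.8630×10⁸)/2 = 2.6353×10⁸ km = 2.635×10¹¹ m.
By Kepler's third law T = 2π√(a³/μ) = 2π × 1.174×10⁷ = 7.379×10⁷ s.
= 20500 hours.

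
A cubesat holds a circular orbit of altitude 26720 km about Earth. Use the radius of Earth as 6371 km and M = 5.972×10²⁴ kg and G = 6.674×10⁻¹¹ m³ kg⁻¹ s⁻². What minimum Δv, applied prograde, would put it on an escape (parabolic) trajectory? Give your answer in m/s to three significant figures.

μ = GM = 6.674×10⁻¹¹ × 5.972×10²⁴ = 3.986×10¹⁴ m³/s².
r = 6371 + 26720 = 33091 km = 3.3091×10⁷ m.
Circular speed v_c = √(μ/r) = 3471 m/s.
Escape speed v_esc = √(2μ/r) = √2 × v_c = 4908 m/s.
Δv = v_esc − v_c = 1438 m/s.

Δv ≈ 1440 m/s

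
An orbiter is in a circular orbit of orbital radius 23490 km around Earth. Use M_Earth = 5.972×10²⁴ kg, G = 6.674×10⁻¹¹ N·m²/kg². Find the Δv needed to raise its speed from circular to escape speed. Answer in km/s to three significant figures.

μ = GM = 6.674×10⁻¹¹ × 5.972×10²⁴ = 3.986×10¹⁴ m³/s².
r = 23490 km = 2.349×10⁷ m.
Circular speed v_c = √(μ/r) = 4119 m/s.
Escape speed v_esc = √(2μ/r) = √2 × v_c = 5825 m/s.
Δv = v_esc − v_c = 1706 m/s = 1.706 km/s.

Δv ≈ 1.71 km/s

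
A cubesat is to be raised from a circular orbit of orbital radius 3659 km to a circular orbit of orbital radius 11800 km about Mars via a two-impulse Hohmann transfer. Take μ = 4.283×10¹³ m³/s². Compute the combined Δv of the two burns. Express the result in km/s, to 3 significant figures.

r₁ = 3659 km = 3.659×10⁶ m.
r₂ = 11800 km = 1.180×10⁷ m.
Transfer ellipse a_t = (r₁ + r₂)/2 = 7.730×10⁶ m.
At r₁: circular v_c1 = √(μ/r₁) = 3421 m/s; transfer-periapsis v_p = √[μ(2/r₁ − 1/a_t)] = 4227 m/s.
Δv₁ = v_p − v_c1 = 805.9 m/s.
At r₂: circular v_c2 = √(μ/r₂) = 1905 m/s; transfer-apoapsis v_a = √[μ(2/r₂ − 1/a_t)] = 1311 m/s.
Δv₂ = v_c2 − v_a = 594.4 m/s.
Total Δv = Δv₁ + Δv₂ = 1400 m/s = 1.400 km/s.

Δv_total ≈ 1.40 km/s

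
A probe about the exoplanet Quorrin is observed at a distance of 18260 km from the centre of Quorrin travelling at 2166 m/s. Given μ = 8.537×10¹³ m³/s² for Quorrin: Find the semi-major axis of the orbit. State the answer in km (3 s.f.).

r = 1.826×10⁷ m.
Specific orbital energy ε = v²/2 − μ/r = (2166)²/2 − 8.537×10¹³/1.826×10⁷ = -2.329×10⁶ J/kg.
Since ε = −μ/(2a), a = −μ/(2ε) = 1.832×10⁷ m = 18324 km.

a ≈ 18300 km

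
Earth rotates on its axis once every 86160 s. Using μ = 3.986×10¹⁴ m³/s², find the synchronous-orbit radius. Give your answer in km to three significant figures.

A synchronous orbit has period T, so by Kepler's third law a = (μT²/4π²)^(1/3).
μT²/4π² = 3.986×10¹⁴ × (8.616×10⁴)² / 39.48 = 7.495×10²² m³.
a = 4.216×10⁷ m = 42163 km.

r_sync ≈ 42200 km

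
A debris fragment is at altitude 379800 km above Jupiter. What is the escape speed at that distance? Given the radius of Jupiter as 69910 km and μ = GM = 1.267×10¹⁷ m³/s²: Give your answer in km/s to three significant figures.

r = 69910 + 379800 = 449710 km = 4.4971×10⁸ m.
Escape speed v_esc = √(2μ/r) = √(2 × 1.267×10¹⁷ / 4.497×10⁸) = √(5.635×10⁸) = 23740 m/s.
= 23.74 km/s.

v_esc ≈ 23.7 km/s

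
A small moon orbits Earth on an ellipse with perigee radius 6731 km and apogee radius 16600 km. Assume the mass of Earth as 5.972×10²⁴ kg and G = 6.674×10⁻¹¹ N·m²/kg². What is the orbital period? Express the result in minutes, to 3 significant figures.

μ = GM = 6.674×10⁻¹¹ × 5.972×10²⁴ = 3.986×10¹⁴ m³/s².
Semi-major axis a = (r_p + r_a)/2 = (6731.0 + 16600)/2 = 11666 km = 1.167×10⁷ m.
By Kepler's third law T = 2π√(a³/μ) = 2π × 1.996×10³ = 1.254×10⁴ s.
= 209.0 minutes.

T ≈ 209 minutes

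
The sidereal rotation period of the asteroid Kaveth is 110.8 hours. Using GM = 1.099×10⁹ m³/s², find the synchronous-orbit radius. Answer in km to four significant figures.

T = 110.8 hours = 3.989×10⁵ s.
A synchronous orbit has period T, so by Kepler's third law a = (μT²/4π²)^(1/3).
μT²/4π² = 1.099×10⁹ × (3.989×10⁵)² / 39.48 = 4.429×10¹⁸ m³.
a = 1.642×10⁶ m = 1642.3 km.

r_sync ≈ 1642 km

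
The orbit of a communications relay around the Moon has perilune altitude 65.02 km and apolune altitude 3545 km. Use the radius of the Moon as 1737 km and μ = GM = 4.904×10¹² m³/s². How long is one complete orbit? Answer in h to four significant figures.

r_p = 1737 + 65.02 = 1802.0 km = 1.8020×10⁶ m.
r_a = 1737 + 3545 = 5282.0 km = 5.2820×10⁶ m.
Semi-major axis a = (r_p + r_a)/2 = (1802.0 + 5282.0)/2 = 3542.0 km = 3.542×10⁶ m.
By Kepler's third law T = 2π√(a³/μ) = 2π × 3.010×10³ = 1.891×10⁴ s.
= 5.254 h.

T ≈ 5.254 h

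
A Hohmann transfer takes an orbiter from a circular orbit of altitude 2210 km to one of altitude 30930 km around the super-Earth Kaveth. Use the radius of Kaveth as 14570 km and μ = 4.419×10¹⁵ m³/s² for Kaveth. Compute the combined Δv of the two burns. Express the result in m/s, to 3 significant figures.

Δv_total ≈ 6010 m/s

r₁ = 14570 + 2210 = 16780 km = 1.6780×10⁷ m.
r₂ = 14570 + 30930 = 45500 km = 4.5500×10⁷ m.
Transfer ellipse a_t = (r₁ + r₂)/2 = 3.114×10⁷ m.
At r₁: circular v_c1 = √(μ/r₁) = 16230 m/s; transfer-periapsis v_p = √[μ(2/r₁ − 1/a_t)] = 19620 m/s.
Δv₁ = v_p − v_c1 = 3388 m/s.
At r₂: circular v_c2 = √(μ/r₂) = 9855 m/s; transfer-apoapsis v_a = √[μ(2/r₂ − 1/a_t)] = 7234 m/s.
Δv₂ = v_c2 − v_a = 2621 m/s.
Total Δv = Δv₁ + Δv₂ = 6009 m/s.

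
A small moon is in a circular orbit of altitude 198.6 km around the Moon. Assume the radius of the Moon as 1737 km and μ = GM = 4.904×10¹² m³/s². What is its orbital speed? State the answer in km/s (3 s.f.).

r = 1737 + 198.6 = 1935.6 km = 1.9356×10⁶ m.
For a circular orbit v = √(μ/r) = √(4.904×10¹² / 1.936×10⁶) = √(2.534×10⁶) = 1592 m/s.
That is 1.592 km/s.

v ≈ 1.59 km/s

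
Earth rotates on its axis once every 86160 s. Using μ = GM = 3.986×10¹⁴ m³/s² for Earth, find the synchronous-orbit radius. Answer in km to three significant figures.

r_sync ≈ 42200 km

A synchronous orbit has period T, so by Kepler's third law a = (μT²/4π²)^(1/3).
μT²/4π² = 3.986×10¹⁴ × (8.616×10⁴)² / 39.48 = 7.495×10²² m³.
a = 4.216×10⁷ m = 42163 km.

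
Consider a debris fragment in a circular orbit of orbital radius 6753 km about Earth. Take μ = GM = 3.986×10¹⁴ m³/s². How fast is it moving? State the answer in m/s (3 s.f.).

v ≈ 7680 m/s

r = 6753 km = 6.753×10⁶ m.
For a circular orbit v = √(μ/r) = √(3.986×10¹⁴ / 6.753×10⁶) = √(5.903×10⁷) = 7683 m/s.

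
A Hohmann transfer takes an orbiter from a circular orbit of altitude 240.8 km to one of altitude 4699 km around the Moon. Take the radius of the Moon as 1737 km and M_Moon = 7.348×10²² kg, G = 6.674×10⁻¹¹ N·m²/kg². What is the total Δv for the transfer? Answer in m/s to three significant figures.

μ = GM = 6.674×10⁻¹¹ × 7.348×10²² = 4.904×10¹² m³/s².
r₁ = 1737 + 240.8 = 1977.8 km = 1.9778×10⁶ m.
r₂ = 1737 + 4699 = 6436.0 km = 6.4360×10⁶ m.
Transfer ellipse a_t = (r₁ + r₂)/2 = 4.207×10⁶ m.
At r₁: circular v_c1 = √(μ/r₁) = 1575 m/s; transfer-perilune v_p = √[μ(2/r₁ − 1/a_t)] = 1948 m/s.
Δv₁ = v_p − v_c1 = 373.0 m/s.
At r₂: circular v_c2 = √(μ/r₂) = 872.9 m/s; transfer-apolune v_a = √[μ(2/r₂ − 1/a_t)] = 598.5 m/s.
Δv₂ = v_c2 − v_a = 274.4 m/s.
Total Δv = Δv₁ + Δv₂ = 647.4 m/s.

Δv_total ≈ 647 m/s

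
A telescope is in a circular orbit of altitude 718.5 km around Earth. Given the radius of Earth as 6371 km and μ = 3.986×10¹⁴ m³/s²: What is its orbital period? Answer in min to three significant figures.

r = 6371 + 718.5 = 7089.5 km = 7.0895×10⁶ m.
Kepler's third law: T = 2π√(r³/μ) = 2π√((7.090×10⁶)³ / 3.986×10¹⁴).
r³/μ = 8.939×10⁵ s², so T = 2π × 9.455×10² = 5.941×10³ s.
Converting: 5.941×10³ s ÷ 60.00 = 99.01 min.

T ≈ 99.0 min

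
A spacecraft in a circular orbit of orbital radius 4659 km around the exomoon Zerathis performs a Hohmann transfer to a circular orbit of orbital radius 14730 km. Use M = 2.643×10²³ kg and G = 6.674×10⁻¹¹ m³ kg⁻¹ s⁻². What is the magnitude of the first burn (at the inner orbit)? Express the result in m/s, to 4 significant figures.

μ = GM = 6.674×10⁻¹¹ × 2.643×10²³ = 1.764×10¹³ m³/s².
r₁ = 4659 km = 4.659×10⁶ m.
r₂ = 14730 km = 1.473×10⁷ m.
Transfer ellipse a_t = (r₁ + r₂)/2 = 9.694×10⁶ m.
At r₁: circular v_c1 = √(μ/r₁) = 1946 m/s; transfer-periapsis v_p = √[μ(2/r₁ − 1/a_t)] = 2398 m/s.
Δv₁ = v_p − v_c1 = 452.7 m/s.

Δv ≈ 452.7 m/s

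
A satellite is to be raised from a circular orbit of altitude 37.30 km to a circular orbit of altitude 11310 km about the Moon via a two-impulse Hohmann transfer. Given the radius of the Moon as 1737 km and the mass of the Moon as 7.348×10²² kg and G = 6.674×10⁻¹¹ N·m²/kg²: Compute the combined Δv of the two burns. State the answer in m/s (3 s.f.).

Δv_total ≈ 857 m/s

μ = GM = 6.674×10⁻¹¹ × 7.348×10²² = 4.904×10¹² m³/s².
r₁ = 1737 + 37.30 = 1774.3 km = 1.7743×10⁶ m.
r₂ = 1737 + 11310 = 13047 km = 1.3047×10⁷ m.
Transfer ellipse a_t = (r₁ + r₂)/2 = 7.411×10⁶ m.
At r₁: circular v_c1 = √(μ/r₁) = 1663 m/s; transfer-perilune v_p = √[μ(2/r₁ − 1/a_t)] = 2206 m/s.
Δv₁ = v_p − v_c1 = 543.4 m/s.
At r₂: circular v_c2 = √(μ/r₂) = 613.1 m/s; transfer-apolune v_a = √[μ(2/r₂ − 1/a_t)] = 300.0 m/s.
Δv₂ = v_c2 − v_a = 313.1 m/s.
Total Δv = Δv₁ + Δv₂ = 856.5 m/s.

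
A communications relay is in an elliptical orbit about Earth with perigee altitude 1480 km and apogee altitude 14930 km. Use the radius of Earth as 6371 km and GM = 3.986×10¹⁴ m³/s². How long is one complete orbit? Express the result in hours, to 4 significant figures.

r_p = 6371 + 1480 = 7851.0 km = 7.8510×10⁶ m.
r_a = 6371 + 14930 = 21301 km = 2.1301×10⁷ m.
Semi-major axis a = (r_p + r_a)/2 = (7851.0 + 21301)/2 = 14576 km = 1.458×10⁷ m.
By Kepler's third law T = 2π√(a³/μ) = 2π × 2.787×10³ = 1.751×10⁴ s.
= 4.865 hours.

T ≈ 4.865 hours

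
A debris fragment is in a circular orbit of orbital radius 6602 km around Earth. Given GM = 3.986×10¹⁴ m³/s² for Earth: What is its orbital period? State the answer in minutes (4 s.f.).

r = 6602 km = 6.602×10⁶ m.
Kepler's third law: T = 2π√(r³/μ) = 2π√((6.602×10⁶)³ / 3.986×10¹⁴).
r³/μ = 7.219×10⁵ s², so T = 2π × 8.497×10² = 5.339×10³ s.
Converting: 5.339×10³ s ÷ 60.00 = 88.98 minutes.

T ≈ 88.98 minutes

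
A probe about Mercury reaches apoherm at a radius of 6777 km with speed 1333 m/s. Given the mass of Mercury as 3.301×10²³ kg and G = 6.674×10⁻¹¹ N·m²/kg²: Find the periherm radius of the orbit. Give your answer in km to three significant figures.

periherm radius ≈ 2550 km

μ = GM = 6.674×10⁻¹¹ × 3.301×10²³ = 2.203×10¹³ m³/s².
r_a = 6.777×10⁶ m.
Specific energy ε = v²/2 − μ/r = -2.362×10⁶ J/kg, so a = −μ/(2ε) = 4.663×10⁶ m.
The apsides satisfy r_p + r_a = 2a, so the periherm radius is 2a − r_a = 2.549×10⁶ m = 2548.7 km.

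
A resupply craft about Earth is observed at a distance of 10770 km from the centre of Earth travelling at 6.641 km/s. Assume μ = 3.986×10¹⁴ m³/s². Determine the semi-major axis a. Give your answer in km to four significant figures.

a ≈ 13320 km

r = 1.077×10⁷ m.
Vis-viva rearranged: 1/a = 2/r − v²/μ = 1.857×10⁻⁷ − 1.106×10⁻⁷ = 7.506×10⁻⁸ m⁻¹.
a = 1.332×10⁷ m = 13323 km.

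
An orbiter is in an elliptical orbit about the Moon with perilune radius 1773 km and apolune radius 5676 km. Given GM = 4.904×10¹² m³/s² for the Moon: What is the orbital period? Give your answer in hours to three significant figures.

Semi-major axis a = (r_p + r_a)/2 = (1773.0 + 5676.0)/2 = 3724.5 km = 3.724×10⁶ m.
By Kepler's third law T = 2π√(a³/μ) = 2π × 3.246×10³ = 2.039×10⁴ s.
= 5.665 hours.

T ≈ 5.67 hours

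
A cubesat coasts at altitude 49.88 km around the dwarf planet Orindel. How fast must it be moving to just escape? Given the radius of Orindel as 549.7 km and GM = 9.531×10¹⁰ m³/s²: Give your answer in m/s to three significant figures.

v_esc ≈ 564 m/s

r = 549.7 + 49.88 = 599.58 km = 5.9958×10⁵ m.
Escape speed v_esc = √(2μ/r) = √(2 × 9.531×10¹⁰ / 5.996×10⁵) = √(3.179×10⁵) = 563.8 m/s.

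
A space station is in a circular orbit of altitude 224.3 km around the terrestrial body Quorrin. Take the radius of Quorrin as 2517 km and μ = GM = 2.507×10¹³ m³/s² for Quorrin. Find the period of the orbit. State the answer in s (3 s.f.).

T ≈ 5700 s

r = 2517 + 224.3 = 2741.3 km = 2.7413×10⁶ m.
Kepler's third law: T = 2π√(r³/μ) = 2π√((2.741×10⁶)³ / 2.507×10¹³).
r³/μ = 8.217×10⁵ s², so T = 2π × 9.065×10² = 5.696×10³ s.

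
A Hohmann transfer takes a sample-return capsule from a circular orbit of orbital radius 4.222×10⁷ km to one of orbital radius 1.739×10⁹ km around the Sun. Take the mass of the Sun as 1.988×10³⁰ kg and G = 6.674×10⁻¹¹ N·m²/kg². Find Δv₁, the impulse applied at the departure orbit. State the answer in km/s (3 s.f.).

μ = GM = 6.674×10⁻¹¹ × 1.988×10³⁰ = 1.327×10²⁰ m³/s².
r₁ = 4.222×10⁷ km = 4.222×10¹⁰ m.
r₂ = 1.739×10⁹ km = 1.739×10¹² m.
Transfer ellipse a_t = (r₁ + r₂)/2 = 8.906×10¹¹ m.
At r₁: circular v_c1 = √(μ/r₁) = 56060 m/s; transfer-perihelion v_p = √[μ(2/r₁ − 1/a_t)] = 78330 m/s.
Δv₁ = v_p − v_c1 = 22280 m/s.
= 22.28 km/s.

Δv ≈ 22.3 km/s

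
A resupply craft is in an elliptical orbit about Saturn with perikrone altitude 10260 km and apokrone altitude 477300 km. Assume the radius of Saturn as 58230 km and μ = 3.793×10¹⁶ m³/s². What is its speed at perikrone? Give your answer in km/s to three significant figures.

v ≈ 31.3 km/s

r_p = 58230 + 10260 = 68490 km = 6.8490×10⁷ m.
r_a = 58230 + 477300 = 535530 km = 5.3553×10⁸ m.
Semi-major axis a = (r_p + r_a)/2 = 3.0201×10⁵ km = 3.020×10⁸ m.
Vis-viva: v² = μ(2/r − 1/a) = 3.793×10¹⁶ × (2.920×10⁻⁸ − 3.311×10⁻⁹) = 9.820×10⁸ m²/s².
v = 31340 m/s = 31.34 km/s.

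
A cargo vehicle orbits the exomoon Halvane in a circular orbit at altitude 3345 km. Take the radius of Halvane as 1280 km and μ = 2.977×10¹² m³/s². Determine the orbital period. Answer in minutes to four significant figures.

r = 1280 + 3345 = 4625.0 km = 4.6250×10⁶ m.
Kepler's third law: T = 2π√(r³/μ) = 2π√((4.625×10⁶)³ / 2.977×10¹²).
r³/μ = 3.323×10⁷ s², so T = 2π × 5.765×10³ = 3.622×10⁴ s.
Converting: 3.622×10⁴ s ÷ 60.00 = 603.7 minutes.

T ≈ 603.7 minutes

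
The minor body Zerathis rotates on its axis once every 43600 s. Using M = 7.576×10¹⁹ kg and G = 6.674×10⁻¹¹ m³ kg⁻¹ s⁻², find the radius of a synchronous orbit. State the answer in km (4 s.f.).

r_sync ≈ 624.4 km

μ = GM = 6.674×10⁻¹¹ × 7.576×10¹⁹ = 5.056×10⁹ m³/s².
A synchronous orbit has period T, so by Kepler's third law a = (μT²/4π²)^(1/3).
μT²/4π² = 5.056×10⁹ × (4.360×10⁴)² / 39.48 = 2.435×10¹⁷ m³.
a = 6.244×10⁵ m = 624.42 km.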